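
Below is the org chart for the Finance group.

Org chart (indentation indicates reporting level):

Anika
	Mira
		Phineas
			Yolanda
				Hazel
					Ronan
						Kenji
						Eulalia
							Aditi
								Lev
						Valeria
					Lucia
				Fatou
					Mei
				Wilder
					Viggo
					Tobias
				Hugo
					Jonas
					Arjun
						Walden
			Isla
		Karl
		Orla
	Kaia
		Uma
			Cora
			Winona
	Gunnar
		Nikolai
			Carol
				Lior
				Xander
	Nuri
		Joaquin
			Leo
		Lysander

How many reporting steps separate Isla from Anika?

Chain from Isla up to Anika: Isla → Phineas → Mira → Anika. That is 3 steps up, so Isla is 3 levels below Anika.

3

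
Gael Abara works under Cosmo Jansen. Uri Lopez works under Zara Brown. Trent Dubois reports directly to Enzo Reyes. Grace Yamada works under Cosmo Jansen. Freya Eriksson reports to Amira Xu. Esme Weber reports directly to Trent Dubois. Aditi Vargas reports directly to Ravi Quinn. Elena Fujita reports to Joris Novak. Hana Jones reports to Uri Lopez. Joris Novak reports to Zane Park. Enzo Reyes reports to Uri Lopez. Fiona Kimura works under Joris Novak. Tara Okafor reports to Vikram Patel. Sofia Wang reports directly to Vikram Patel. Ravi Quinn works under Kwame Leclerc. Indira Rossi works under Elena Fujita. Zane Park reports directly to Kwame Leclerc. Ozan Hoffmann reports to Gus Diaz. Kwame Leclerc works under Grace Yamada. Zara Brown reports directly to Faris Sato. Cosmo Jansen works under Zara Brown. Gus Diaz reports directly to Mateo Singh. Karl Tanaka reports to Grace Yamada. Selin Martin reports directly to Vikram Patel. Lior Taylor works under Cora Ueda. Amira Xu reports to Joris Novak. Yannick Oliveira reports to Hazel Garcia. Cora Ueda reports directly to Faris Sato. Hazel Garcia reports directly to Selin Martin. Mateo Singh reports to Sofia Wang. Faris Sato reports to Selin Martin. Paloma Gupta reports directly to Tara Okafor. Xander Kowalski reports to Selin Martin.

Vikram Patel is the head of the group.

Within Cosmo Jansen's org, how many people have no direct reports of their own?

The people in Cosmo Jansen's organization with no one reporting to them are Gael Abara, Aditi Vargas, Fiona Kimura, Indira Rossi, Freya Eriksson, Karl Tanaka. That is 6.

6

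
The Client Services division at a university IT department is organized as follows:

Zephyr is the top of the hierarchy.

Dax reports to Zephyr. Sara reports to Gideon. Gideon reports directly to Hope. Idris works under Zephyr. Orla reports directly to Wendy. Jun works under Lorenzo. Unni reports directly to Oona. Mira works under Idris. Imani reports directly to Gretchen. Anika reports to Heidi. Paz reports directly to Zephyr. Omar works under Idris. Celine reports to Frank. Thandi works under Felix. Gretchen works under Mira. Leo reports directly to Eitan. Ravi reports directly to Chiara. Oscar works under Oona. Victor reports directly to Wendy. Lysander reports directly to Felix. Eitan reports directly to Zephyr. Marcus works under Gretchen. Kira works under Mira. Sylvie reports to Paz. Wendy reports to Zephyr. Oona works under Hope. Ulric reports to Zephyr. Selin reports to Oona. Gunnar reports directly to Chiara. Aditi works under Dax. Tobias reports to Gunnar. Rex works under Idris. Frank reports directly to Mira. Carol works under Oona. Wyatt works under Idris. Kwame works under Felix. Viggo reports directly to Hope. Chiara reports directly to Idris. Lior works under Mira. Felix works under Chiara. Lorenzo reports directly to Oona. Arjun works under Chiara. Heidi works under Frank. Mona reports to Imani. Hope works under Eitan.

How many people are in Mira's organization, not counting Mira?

Mira directly manages Frank, Gretchen, Lior, Kira. Under Frank: Celine, Heidi, Anika (3). Under Gretchen: Imani, Mona, Marcus (3). Lior has no reports. Kira has no reports. So Mira's organization is 4 direct reports plus everyone under them: 4 + 4 + 1 + 1 = 10.

10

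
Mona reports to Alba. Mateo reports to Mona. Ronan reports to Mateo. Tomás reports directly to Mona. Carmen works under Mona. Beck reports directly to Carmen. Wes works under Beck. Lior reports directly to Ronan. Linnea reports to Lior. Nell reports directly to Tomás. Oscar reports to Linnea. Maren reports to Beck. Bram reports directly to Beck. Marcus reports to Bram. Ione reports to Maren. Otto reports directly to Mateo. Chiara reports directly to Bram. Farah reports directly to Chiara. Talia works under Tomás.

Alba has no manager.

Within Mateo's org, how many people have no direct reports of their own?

2

The people in Mateo's organization with no one reporting to them are Otto, Oscar. That is 2.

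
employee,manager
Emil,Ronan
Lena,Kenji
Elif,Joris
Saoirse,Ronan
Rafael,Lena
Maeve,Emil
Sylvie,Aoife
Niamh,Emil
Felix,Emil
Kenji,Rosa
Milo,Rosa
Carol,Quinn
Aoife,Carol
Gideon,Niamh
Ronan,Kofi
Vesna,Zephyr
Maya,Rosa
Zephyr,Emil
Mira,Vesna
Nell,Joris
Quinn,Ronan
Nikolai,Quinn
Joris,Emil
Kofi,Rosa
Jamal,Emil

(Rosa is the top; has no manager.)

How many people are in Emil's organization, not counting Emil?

Emil directly manages Zephyr, Joris, Maeve, Jamal, Niamh, Felix. Under Zephyr: Vesna, Mira (2). Under Joris: Nell, Elif (2). Maeve has no reports. Jamal has no reports. Under Niamh: Gideon (1). Felix has no reports. So Emil's organization is 6 direct reports plus everyone under them: 3 + 3 + 1 + 1 + 2 + 1 = 11.

11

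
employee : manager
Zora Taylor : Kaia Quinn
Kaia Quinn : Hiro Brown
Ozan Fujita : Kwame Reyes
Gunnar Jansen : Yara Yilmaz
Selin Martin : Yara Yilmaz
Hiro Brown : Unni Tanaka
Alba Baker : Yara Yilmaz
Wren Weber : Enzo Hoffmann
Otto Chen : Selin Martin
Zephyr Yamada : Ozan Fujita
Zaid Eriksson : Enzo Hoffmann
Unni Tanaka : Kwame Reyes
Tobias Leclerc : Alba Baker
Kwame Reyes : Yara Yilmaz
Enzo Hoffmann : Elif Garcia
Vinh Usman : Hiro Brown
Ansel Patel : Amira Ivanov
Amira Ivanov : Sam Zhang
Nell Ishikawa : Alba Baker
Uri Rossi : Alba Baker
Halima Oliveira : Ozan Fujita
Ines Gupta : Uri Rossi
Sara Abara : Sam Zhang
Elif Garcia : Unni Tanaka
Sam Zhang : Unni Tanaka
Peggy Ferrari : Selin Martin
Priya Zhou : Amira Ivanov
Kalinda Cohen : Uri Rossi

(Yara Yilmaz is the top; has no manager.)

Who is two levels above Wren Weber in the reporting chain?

Elif Garcia

Wren Weber reports to Enzo Hoffmann, and Enzo Hoffmann reports to Elif Garcia. So Wren Weber's skip-level manager is Elif Garcia.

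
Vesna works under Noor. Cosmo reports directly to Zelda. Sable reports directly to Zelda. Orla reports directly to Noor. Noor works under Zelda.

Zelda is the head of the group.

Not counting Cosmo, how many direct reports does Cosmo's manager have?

2

Cosmo reports to Zelda. Zelda's other direct reports are Sable, Noor — 2 peers.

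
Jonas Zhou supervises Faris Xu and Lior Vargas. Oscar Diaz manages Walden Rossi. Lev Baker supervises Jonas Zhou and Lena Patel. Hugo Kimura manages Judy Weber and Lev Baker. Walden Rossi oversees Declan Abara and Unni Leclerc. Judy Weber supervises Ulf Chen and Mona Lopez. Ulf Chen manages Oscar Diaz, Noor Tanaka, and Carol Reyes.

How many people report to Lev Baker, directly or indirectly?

Lev Baker directly manages Jonas Zhou, Lena Patel. Under Jonas Zhou: Faris Xu, Lior Vargas (2). Lena Patel has no reports. So Lev Baker's organization is 2 direct reports plus everyone under them: 3 + 1 = 4.

4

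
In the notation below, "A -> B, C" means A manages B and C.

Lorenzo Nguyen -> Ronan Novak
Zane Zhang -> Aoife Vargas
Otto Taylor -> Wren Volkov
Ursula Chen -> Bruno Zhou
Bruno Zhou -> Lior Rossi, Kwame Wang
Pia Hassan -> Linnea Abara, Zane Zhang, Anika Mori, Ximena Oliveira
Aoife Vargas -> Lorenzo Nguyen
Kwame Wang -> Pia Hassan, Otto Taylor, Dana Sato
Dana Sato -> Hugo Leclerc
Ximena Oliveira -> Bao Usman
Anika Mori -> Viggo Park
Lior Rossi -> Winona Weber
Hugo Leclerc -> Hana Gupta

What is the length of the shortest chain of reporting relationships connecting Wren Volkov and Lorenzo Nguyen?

Wren Volkov is 2 levels below Kwame Wang, and Lorenzo Nguyen is 4 levels below Kwame Wang (their lowest common manager). The shortest path runs up from Wren Volkov to Kwame Wang and back down to Lorenzo Nguyen: 2 + 4 = 6 links.

6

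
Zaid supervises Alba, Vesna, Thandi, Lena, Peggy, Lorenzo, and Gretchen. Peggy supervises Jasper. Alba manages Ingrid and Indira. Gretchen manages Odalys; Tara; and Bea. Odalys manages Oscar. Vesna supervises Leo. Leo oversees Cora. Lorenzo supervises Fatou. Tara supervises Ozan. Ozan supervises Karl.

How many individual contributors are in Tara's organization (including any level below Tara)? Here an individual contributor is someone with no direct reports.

The only person in Tara's organization with no one reporting to them is Karl. That is 1.

1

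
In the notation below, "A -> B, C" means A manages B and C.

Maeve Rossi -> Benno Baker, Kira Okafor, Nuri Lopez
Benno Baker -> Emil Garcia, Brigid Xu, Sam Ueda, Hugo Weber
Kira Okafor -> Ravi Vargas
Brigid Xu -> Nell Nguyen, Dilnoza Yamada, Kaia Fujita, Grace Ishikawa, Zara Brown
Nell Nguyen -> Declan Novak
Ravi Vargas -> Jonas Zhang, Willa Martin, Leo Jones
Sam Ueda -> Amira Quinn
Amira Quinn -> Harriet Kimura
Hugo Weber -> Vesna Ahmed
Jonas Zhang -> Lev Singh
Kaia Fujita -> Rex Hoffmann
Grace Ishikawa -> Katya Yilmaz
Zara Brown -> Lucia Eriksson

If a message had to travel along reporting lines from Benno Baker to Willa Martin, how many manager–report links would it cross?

4

Benno Baker is 1 level below Maeve Rossi, and Willa Martin is 3 levels below Maeve Rossi (their lowest common manager). The shortest path runs up from Benno Baker to Maeve Rossi and back down to Willa Martin: 1 + 3 = 4 links.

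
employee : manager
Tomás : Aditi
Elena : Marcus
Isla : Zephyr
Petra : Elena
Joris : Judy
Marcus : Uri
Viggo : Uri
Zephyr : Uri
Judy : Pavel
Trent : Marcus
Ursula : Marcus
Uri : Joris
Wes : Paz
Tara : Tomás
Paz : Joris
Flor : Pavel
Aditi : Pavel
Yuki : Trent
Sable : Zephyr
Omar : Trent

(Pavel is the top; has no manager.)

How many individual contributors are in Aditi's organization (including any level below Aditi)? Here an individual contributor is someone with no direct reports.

1

The only person in Aditi's organization with no one reporting to them is Tara. That is 1.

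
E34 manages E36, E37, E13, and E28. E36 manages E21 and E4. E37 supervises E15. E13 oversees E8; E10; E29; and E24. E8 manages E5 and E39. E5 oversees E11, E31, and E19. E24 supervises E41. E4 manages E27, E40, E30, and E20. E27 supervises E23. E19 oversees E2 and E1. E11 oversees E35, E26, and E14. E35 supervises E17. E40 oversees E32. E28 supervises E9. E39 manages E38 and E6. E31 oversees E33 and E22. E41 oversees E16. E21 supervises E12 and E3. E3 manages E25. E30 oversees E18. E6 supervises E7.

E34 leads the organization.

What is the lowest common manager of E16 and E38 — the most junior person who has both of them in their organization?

E13

E16's chain of managers is E41, E24, E13, E34. E38's chain of managers is E39, E8, E13, E34. The first manager that appears in both chains is E13.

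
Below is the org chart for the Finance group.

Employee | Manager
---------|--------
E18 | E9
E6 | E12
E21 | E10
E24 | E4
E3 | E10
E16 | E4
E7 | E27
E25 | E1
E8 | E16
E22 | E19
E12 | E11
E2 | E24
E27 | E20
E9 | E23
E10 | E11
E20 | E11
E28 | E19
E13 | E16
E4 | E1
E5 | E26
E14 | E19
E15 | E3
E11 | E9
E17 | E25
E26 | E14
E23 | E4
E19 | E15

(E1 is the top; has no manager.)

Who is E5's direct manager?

E5 reports directly to E26.

E26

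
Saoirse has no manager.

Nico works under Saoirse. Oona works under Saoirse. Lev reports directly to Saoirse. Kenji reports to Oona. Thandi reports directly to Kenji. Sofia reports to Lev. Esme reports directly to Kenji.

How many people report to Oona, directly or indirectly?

3

Oona directly manages Kenji. Under Kenji: Esme, Thandi (2). That's 3 in total.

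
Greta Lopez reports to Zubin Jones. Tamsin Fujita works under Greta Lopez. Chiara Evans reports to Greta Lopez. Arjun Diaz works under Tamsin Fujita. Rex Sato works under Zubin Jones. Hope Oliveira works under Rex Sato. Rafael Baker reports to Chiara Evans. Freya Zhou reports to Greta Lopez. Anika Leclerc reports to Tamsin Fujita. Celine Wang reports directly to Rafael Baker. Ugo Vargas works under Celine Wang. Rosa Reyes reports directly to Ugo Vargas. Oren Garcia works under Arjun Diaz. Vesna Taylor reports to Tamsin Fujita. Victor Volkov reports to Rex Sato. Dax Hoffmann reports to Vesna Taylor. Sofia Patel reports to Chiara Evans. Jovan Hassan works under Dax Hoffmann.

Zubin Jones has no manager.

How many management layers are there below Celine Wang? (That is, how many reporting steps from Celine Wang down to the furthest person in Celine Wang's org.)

The longest chain under Celine Wang runs Celine Wang → Ugo Vargas → Rosa Reyes, which is 2 levels below Celine Wang.

2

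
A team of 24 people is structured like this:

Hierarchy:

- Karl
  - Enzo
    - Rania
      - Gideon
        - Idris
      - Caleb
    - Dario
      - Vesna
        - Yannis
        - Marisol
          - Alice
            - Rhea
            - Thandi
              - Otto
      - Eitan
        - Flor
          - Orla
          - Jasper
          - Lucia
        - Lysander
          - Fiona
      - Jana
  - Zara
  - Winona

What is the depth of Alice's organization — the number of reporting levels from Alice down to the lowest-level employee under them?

2

The longest chain under Alice runs Alice → Thandi → Otto, which is 2 levels below Alice.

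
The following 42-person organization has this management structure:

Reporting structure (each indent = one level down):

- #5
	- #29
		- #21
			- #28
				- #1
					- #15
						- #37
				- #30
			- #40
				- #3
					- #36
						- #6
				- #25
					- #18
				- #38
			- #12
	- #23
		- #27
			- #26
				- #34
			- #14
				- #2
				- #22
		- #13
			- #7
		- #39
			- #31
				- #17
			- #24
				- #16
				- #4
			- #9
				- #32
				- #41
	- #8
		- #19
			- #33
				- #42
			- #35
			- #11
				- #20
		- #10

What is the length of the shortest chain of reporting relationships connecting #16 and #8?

#16 is 4 levels below #5, and #8 is 1 level below #5 (their lowest common manager). The shortest path runs up from #16 to #5 and back down to #8: 4 + 1 = 5 links.

5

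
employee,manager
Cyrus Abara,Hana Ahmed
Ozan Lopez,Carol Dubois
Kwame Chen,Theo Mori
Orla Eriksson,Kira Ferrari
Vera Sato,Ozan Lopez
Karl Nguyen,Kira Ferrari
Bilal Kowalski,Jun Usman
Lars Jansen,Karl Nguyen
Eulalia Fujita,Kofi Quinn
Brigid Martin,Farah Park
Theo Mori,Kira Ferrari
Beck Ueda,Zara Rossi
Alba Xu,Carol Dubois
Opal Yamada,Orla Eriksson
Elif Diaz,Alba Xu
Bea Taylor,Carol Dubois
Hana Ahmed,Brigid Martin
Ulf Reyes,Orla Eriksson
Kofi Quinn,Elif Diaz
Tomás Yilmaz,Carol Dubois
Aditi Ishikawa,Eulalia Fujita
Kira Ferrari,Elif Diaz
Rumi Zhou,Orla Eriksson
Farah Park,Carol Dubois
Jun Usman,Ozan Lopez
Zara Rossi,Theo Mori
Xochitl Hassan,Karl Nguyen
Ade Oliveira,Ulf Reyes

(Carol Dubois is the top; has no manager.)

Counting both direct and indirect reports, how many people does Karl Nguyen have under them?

Karl Nguyen directly manages Lars Jansen, Xochitl Hassan. Lars Jansen has no reports. Xochitl Hassan has no reports. So Karl Nguyen's organization is 2 direct reports plus everyone under them: 1 + 1 = 2.

2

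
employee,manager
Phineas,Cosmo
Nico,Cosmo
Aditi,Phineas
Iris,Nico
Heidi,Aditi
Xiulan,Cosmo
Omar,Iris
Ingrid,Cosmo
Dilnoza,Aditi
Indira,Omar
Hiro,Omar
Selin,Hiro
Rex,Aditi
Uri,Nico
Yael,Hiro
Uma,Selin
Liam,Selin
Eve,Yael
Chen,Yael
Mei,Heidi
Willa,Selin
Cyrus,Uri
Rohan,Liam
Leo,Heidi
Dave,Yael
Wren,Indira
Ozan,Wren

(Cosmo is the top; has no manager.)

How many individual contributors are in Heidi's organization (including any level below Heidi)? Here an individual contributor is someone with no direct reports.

The people in Heidi's organization with no one reporting to them are Leo, Mei. That is 2.

2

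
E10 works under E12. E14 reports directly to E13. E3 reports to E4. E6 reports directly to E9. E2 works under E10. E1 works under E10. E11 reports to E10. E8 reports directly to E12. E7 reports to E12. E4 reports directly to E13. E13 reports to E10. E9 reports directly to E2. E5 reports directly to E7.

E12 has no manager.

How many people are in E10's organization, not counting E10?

E10 directly manages E2, E13, E1, E11. Under E2: E9, E6 (2). Under E13: E14, E4, E3 (3). E1 has no reports. E11 has no reports. So E10's organization is 4 direct reports plus everyone under them: 3 + 4 + 1 + 1 = 9.

9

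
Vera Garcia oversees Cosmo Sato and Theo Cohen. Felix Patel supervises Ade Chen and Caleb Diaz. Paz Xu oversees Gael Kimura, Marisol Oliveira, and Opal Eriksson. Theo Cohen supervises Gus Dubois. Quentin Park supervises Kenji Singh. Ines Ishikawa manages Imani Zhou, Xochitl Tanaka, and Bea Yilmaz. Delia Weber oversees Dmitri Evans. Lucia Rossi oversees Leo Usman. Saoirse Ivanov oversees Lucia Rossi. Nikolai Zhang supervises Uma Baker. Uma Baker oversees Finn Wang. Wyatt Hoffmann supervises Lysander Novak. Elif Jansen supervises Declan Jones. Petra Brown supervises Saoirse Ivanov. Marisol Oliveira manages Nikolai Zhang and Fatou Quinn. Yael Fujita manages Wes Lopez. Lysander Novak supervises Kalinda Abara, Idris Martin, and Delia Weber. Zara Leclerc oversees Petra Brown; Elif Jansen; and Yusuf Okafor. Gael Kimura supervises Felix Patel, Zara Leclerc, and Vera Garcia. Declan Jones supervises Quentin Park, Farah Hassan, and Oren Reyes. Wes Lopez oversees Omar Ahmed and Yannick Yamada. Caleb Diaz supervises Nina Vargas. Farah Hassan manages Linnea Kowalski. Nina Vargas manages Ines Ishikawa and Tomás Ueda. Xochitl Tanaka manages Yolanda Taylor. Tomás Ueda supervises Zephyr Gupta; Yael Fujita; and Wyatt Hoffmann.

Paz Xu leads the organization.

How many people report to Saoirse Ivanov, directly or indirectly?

Saoirse Ivanov directly manages Lucia Rossi. Under Lucia Rossi: Leo Usman (1). That's 2 in total.

2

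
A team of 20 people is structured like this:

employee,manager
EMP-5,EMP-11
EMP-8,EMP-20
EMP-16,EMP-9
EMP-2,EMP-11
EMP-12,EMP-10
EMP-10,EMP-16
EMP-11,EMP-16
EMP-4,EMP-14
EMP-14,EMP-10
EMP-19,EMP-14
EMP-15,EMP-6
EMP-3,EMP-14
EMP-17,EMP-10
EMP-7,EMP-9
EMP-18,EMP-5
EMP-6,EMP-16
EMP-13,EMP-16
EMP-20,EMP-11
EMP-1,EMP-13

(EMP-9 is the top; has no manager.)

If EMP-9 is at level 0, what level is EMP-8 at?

Chain from EMP-8 up to EMP-9: EMP-8 → EMP-20 → EMP-11 → EMP-16 → EMP-9. That is 4 steps up, so EMP-8 is 4 levels below EMP-9.

4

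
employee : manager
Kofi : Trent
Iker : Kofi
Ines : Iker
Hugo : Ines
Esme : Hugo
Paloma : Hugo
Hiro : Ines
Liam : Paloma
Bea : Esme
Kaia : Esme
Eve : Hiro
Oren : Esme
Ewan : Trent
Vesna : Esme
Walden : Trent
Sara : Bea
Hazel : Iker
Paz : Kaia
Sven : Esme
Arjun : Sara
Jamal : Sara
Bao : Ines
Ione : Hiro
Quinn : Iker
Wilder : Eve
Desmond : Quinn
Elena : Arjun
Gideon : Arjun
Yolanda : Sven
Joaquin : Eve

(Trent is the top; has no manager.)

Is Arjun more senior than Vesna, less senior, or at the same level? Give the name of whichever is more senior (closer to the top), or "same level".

Vesna

Arjun is 8 levels below Trent; Vesna is 6. Vesna is higher.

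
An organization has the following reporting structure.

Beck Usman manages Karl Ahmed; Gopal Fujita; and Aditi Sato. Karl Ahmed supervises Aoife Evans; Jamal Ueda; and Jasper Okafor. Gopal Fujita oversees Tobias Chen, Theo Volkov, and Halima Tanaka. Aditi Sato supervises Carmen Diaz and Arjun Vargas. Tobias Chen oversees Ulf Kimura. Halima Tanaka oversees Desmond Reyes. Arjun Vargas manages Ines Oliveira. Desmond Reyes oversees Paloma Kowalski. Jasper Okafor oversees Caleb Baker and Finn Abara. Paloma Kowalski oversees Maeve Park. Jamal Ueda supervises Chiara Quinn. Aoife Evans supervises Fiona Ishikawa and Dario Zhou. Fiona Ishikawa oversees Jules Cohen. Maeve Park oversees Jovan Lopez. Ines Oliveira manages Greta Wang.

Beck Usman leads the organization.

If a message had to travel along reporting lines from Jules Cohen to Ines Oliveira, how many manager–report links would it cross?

Jules Cohen is 4 levels below Beck Usman, and Ines Oliveira is 3 levels below Beck Usman (their lowest common manager). The shortest path runs up from Jules Cohen to Beck Usman and back down to Ines Oliveira: 4 + 3 = 7 links.

7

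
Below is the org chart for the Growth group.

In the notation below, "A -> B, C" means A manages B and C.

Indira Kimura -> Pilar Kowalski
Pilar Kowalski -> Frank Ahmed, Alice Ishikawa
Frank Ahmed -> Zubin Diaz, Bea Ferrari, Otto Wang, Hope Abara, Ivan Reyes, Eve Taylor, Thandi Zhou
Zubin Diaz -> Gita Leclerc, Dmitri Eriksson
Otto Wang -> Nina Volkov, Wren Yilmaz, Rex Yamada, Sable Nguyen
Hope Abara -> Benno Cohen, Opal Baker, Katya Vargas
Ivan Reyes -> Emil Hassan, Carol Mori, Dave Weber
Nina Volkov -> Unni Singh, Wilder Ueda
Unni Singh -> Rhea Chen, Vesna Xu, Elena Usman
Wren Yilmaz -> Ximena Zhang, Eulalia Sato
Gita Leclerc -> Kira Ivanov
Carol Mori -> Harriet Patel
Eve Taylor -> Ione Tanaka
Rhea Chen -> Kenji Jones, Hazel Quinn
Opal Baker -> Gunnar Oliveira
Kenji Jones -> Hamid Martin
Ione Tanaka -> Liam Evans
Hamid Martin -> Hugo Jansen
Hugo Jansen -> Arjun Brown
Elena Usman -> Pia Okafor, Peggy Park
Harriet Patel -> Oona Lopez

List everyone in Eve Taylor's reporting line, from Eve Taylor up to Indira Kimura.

Eve Taylor -> Frank Ahmed -> Pilar Kowalski -> Indira Kimura

Eve Taylor reports to Frank Ahmed. Frank Ahmed reports to Pilar Kowalski. Pilar Kowalski reports to Indira Kimura. Indira Kimura is at the top.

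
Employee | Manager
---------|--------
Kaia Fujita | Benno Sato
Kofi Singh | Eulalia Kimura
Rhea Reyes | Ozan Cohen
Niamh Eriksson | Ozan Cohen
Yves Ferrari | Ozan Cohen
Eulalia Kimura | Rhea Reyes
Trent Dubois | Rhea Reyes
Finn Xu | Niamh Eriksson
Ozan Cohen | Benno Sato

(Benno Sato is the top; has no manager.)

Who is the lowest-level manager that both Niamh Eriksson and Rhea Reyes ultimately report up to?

Ozan Cohen

Niamh Eriksson's chain of managers is Ozan Cohen, Benno Sato. Rhea Reyes's chain of managers is Ozan Cohen, Benno Sato. The first manager that appears in both chains is Ozan Cohen.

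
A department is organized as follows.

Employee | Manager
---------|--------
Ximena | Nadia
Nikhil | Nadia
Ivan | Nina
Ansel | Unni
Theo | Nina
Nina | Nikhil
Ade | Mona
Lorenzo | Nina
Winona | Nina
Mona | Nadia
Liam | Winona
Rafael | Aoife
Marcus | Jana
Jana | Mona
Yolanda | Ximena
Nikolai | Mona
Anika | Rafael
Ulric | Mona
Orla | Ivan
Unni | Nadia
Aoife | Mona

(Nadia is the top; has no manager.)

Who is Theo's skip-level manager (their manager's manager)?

Nikhil

Theo reports to Nina, and Nina reports to Nikhil. So Theo's skip-level manager is Nikhil.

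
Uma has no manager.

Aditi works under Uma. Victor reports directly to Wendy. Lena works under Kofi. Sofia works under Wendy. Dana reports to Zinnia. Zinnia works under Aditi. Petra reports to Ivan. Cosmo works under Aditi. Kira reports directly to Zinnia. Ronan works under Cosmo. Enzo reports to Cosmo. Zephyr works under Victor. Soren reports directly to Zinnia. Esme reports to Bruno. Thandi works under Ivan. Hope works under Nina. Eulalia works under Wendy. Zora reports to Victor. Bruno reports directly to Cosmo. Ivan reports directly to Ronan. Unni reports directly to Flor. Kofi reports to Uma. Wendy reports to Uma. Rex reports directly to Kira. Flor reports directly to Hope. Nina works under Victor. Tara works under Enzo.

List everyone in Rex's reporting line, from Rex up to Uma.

Rex reports to Kira. Kira reports to Zinnia. Zinnia reports to Aditi. Aditi reports to Uma. Uma is at the top.

Rex -> Kira -> Zinnia -> Aditi -> Uma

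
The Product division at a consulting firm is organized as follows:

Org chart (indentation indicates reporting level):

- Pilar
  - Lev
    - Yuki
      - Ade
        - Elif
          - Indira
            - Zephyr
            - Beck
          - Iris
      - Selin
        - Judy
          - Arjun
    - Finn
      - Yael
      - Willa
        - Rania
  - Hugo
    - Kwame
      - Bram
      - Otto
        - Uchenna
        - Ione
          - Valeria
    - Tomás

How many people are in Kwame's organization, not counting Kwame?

Kwame directly manages Bram, Otto. Bram has no reports. Under Otto: Ione, Valeria, Uchenna (3). So Kwame's organization is 2 direct reports plus everyone under them: 1 + 4 = 5.

5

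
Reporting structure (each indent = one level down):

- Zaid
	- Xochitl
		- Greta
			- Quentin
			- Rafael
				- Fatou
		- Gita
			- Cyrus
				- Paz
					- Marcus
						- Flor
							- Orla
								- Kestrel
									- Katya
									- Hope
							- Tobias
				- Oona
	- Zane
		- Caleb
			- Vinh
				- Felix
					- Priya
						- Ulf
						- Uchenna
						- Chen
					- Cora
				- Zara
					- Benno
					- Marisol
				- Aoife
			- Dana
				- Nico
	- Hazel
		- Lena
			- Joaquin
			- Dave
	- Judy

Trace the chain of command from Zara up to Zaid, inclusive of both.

Zara reports to Vinh. Vinh reports to Caleb. Caleb reports to Zane. Zane reports to Zaid. Zaid is at the top.

Zara -> Vinh -> Caleb -> Zane -> Zaid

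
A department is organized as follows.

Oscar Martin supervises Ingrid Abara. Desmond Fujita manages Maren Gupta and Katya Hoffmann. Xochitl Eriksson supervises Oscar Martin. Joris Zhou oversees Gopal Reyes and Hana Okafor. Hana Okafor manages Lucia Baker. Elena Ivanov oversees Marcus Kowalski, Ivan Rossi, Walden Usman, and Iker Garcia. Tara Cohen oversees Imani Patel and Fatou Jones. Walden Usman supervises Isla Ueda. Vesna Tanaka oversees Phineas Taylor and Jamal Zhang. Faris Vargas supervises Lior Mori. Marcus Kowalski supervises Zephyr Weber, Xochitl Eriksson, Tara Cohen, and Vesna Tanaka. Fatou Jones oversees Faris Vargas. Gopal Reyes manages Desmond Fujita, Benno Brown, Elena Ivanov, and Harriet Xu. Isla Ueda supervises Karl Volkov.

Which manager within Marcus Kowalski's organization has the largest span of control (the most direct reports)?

Marcus Kowalski

Direct-report counts within Marcus Kowalski's organization: Marcus Kowalski has 4; Vesna Tanaka has 2; Tara Cohen has 2; Fatou Jones has 1; Faris Vargas has 1; Xochitl Eriksson has 1; Oscar Martin has 1. The largest is 4, held by Marcus Kowalski.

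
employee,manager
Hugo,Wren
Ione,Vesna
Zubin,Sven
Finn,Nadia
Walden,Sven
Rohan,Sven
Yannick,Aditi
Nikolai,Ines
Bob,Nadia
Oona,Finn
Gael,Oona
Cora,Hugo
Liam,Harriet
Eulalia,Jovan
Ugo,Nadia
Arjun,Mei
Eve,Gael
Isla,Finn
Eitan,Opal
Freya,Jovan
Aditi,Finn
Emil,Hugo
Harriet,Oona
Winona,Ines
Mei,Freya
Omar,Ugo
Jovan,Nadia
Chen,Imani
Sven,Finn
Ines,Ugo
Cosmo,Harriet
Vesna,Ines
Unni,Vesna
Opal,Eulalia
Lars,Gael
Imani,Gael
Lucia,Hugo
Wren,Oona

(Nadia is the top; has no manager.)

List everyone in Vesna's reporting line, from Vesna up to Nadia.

Vesna -> Ines -> Ugo -> Nadia

Vesna reports to Ines. Ines reports to Ugo. Ugo reports to Nadia. Nadia is at the top.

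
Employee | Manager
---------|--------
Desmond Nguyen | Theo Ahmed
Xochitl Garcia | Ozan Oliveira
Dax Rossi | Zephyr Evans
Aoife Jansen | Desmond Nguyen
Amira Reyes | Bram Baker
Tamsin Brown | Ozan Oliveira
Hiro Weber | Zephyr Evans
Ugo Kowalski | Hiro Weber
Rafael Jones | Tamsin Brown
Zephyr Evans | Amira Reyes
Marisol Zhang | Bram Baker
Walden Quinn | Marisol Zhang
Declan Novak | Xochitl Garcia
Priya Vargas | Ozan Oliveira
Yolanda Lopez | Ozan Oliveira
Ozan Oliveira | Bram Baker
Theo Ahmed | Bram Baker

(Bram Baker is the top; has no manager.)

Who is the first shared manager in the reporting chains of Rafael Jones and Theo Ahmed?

Rafael Jones's chain of managers is Tamsin Brown, Ozan Oliveira, Bram Baker. Theo Ahmed's chain of managers is Bram Baker. The first manager that appears in both chains is Bram Baker.

Bram Baker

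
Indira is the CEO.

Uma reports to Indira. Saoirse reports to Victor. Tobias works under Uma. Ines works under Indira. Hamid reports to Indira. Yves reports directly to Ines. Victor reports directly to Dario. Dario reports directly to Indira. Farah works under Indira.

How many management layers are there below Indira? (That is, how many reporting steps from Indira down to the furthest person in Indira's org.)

3

The longest chain under Indira runs Indira → Dario → Victor → Saoirse, which is 3 levels below Indira.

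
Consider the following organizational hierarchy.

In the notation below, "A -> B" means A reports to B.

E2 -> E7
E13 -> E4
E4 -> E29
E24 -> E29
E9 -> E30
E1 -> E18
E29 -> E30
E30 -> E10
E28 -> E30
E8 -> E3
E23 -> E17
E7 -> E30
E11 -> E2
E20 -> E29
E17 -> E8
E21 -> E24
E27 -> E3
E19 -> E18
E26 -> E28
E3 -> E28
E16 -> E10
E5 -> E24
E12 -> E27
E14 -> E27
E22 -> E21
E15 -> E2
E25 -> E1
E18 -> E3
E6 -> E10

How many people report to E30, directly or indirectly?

E30 directly manages E28, E29, E9, E7. Under E28: E26, E3, E8, E17, E23, E27, E14, E12, E18, E19, E1, E25 (12). Under E29: E4, E13, E24, E5, E21, E22, E20 (7). E9 has no reports. Under E7: E2, E15, E11 (3). So E30's organization is 4 direct reports plus everyone under them: 13 + 8 + 1 + 4 = 26.

26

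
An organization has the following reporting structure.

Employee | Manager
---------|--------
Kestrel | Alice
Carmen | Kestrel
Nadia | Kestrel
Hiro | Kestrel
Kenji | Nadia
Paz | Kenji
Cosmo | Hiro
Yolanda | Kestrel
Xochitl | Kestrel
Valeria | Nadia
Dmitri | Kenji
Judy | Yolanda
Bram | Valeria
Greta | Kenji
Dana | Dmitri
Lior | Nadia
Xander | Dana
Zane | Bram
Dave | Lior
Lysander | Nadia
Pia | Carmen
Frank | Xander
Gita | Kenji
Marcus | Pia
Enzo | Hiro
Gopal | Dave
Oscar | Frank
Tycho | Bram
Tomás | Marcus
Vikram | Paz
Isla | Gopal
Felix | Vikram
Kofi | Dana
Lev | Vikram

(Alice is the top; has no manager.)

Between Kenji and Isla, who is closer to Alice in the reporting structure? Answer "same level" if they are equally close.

Kenji

Kenji is 3 levels below Alice; Isla is 6. Kenji is higher.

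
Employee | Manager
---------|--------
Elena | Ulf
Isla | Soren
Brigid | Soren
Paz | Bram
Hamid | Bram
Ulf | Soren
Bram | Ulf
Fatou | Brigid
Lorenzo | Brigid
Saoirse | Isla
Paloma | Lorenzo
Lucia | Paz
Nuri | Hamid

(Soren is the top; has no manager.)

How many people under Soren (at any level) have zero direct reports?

The people in Soren's organization with no one reporting to them are Elena, Nuri, Lucia, Paloma, Fatou, Saoirse. That is 6.

6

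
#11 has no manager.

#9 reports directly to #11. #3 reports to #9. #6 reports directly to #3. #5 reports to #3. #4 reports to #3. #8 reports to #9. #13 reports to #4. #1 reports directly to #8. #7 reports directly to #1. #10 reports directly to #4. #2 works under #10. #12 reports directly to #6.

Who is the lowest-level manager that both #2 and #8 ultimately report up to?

#9

#2's chain of managers is #10, #4, #3, #9, #11. #8's chain of managers is #9, #11. The first manager that appears in both chains is #9.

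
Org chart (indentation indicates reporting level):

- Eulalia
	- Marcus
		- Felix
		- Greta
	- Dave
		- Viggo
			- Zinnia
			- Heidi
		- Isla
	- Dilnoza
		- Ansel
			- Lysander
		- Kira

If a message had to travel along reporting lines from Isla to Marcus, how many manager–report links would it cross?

Isla is 2 levels below Eulalia, and Marcus is 1 level below Eulalia (their lowest common manager). The shortest path runs up from Isla to Eulalia and back down to Marcus: 2 + 1 = 3 links.

3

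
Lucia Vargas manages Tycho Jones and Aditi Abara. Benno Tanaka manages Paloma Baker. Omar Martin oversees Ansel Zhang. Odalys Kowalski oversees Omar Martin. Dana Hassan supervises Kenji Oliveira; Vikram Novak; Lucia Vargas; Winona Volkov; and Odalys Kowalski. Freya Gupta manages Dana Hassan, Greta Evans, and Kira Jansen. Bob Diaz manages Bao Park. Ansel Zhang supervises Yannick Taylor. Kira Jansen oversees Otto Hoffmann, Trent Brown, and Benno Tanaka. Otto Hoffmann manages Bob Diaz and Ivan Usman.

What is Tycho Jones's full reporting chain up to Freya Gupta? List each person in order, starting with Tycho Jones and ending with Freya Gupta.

Tycho Jones reports to Lucia Vargas. Lucia Vargas reports to Dana Hassan. Dana Hassan reports to Freya Gupta. Freya Gupta is at the top.

Tycho Jones -> Lucia Vargas -> Dana Hassan -> Freya Gupta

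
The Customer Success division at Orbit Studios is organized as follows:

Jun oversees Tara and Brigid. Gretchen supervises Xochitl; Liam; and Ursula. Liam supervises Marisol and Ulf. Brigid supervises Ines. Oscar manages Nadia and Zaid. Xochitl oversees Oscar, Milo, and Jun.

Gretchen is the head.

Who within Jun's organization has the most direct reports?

Jun

Direct-report counts within Jun's organization: Jun has 2; Brigid has 1. The largest is 2, held by Jun.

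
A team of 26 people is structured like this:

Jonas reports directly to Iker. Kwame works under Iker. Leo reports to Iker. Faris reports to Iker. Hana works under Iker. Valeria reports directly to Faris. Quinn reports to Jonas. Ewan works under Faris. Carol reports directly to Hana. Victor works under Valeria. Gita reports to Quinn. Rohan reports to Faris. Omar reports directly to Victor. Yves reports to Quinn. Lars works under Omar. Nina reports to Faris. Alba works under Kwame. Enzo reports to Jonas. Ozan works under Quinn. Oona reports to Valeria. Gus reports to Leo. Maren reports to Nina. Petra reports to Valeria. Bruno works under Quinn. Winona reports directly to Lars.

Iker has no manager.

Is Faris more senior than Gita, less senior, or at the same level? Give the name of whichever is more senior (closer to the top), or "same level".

Faris is 1 level below Iker; Gita is 3. Faris is higher.

Faris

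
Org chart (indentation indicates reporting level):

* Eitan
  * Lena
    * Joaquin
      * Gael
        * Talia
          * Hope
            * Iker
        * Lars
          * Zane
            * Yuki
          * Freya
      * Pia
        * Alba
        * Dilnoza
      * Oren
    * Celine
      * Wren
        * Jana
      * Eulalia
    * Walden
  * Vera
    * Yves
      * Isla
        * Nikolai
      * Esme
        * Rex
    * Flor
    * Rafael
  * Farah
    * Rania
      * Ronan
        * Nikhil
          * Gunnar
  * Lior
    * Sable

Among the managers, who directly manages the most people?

Eitan

Direct-report counts: Eitan has 4; Lior has 1; Farah has 1; Rania has 1; Ronan has 1; Nikhil has 1; Vera has 3; Yves has 2; Esme has 1; Isla has 1; Lena has 3; Celine has 2; Wren has 1; Joaquin has 3; Pia has 2; Gael has 2; Lars has 2; Zane has 1; Talia has 1; Hope has 1. The largest is 4, held by Eitan.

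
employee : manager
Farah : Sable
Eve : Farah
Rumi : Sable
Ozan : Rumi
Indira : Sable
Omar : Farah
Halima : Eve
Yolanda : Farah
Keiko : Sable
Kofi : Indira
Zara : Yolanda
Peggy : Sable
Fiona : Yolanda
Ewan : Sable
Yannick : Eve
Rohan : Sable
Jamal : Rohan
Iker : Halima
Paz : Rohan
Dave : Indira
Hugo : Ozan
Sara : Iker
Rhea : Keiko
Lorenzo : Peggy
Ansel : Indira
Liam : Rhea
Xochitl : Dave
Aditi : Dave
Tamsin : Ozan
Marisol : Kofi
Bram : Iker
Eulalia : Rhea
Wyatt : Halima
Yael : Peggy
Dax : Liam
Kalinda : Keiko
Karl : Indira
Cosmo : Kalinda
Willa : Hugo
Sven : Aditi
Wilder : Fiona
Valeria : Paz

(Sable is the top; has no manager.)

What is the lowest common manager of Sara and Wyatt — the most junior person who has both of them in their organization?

Halima

Sara's chain of managers is Iker, Halima, Eve, Farah, Sable. Wyatt's chain of managers is Halima, Eve, Farah, Sable. The first manager that appears in both chains is Halima.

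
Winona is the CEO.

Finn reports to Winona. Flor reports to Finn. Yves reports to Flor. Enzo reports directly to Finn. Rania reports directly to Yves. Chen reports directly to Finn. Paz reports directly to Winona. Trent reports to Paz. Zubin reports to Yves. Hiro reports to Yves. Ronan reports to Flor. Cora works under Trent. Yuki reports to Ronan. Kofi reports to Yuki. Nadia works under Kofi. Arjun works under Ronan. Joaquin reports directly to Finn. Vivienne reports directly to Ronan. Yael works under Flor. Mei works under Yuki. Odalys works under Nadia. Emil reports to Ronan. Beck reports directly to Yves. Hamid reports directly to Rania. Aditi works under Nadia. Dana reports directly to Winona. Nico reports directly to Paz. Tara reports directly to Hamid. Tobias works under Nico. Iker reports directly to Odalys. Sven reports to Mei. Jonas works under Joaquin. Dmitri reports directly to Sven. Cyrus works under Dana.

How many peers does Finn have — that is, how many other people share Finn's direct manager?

Finn reports to Winona. Winona's other direct reports are Paz, Dana — 2 peers.

2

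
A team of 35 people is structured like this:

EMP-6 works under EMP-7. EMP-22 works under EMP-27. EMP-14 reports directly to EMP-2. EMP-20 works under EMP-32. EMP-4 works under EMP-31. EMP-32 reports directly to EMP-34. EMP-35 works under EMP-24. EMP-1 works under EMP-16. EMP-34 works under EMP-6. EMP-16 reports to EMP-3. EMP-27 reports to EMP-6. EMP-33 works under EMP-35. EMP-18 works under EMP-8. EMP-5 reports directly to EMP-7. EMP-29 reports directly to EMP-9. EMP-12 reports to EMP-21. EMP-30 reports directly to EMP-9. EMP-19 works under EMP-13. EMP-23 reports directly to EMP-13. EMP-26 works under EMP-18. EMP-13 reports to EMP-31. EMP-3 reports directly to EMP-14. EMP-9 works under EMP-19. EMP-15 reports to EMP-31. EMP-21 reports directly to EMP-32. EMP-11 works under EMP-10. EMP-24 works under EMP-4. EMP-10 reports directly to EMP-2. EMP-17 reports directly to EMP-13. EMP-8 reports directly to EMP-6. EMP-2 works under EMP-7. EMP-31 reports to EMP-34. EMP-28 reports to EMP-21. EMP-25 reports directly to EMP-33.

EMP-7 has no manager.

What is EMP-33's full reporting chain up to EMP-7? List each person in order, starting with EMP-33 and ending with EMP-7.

EMP-33 reports to EMP-35. EMP-35 reports to EMP-24. EMP-24 reports to EMP-4. EMP-4 reports to EMP-31. EMP-31 reports to EMP-34. EMP-34 reports to EMP-6. EMP-6 reports to EMP-7. EMP-7 is at the top.

EMP-33 -> EMP-35 -> EMP-24 -> EMP-4 -> EMP-31 -> EMP-34 -> EMP-6 -> EMP-7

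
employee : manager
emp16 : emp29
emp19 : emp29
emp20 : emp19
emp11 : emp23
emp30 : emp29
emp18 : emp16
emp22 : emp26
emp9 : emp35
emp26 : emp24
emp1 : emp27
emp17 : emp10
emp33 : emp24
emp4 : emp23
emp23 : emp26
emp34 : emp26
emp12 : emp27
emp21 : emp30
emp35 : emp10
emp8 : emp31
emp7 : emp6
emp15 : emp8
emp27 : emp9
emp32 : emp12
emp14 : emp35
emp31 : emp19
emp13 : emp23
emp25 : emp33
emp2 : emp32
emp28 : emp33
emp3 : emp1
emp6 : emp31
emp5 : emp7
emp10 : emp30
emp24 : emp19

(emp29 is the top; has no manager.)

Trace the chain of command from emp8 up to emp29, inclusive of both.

emp8 reports to emp31. emp31 reports to emp19. emp19 reports to emp29. emp29 is at the top.

emp8 -> emp31 -> emp19 -> emp29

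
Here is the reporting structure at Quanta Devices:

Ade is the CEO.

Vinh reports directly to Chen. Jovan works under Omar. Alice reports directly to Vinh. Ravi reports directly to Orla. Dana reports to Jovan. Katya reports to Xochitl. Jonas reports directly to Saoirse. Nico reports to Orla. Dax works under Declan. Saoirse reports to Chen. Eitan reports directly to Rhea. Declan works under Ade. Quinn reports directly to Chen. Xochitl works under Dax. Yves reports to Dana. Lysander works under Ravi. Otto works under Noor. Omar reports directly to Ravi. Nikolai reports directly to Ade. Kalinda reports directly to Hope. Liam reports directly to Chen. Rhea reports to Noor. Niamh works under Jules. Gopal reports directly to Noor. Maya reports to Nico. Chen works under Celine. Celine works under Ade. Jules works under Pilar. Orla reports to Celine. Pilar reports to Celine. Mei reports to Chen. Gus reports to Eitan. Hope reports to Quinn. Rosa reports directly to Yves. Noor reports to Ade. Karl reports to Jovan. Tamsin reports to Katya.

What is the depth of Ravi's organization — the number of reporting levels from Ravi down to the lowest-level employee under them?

The longest chain under Ravi runs Ravi → Omar → Jovan → Dana → Yves → Rosa, which is 5 levels below Ravi.

5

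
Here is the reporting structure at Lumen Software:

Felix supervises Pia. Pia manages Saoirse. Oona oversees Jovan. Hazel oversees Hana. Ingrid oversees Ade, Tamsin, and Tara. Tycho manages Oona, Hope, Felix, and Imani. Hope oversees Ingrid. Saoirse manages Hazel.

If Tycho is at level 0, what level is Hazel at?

4

Chain from Hazel up to Tycho: Hazel → Saoirse → Pia → Felix → Tycho. That is 4 steps up, so Hazel is 4 levels below Tycho.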